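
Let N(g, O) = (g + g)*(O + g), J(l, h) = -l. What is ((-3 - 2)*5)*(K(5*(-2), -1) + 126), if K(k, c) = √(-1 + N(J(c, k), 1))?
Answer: -3150 - 25*√3 ≈ -3193.3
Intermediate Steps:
N(g, O) = 2*g*(O + g) (N(g, O) = (2*g)*(O + g) = 2*g*(O + g))
K(k, c) = √(-1 - 2*c*(1 - c)) (K(k, c) = √(-1 + 2*(-c)*(1 - c)) = √(-1 - 2*c*(1 - c)))
((-3 - 2)*5)*(K(5*(-2), -1) + 126) = ((-3 - 2)*5)*(√(-1 + 2*(-1)*(-1 - 1)) + 126) = (-5*5)*(√(-1 + 2*(-1)*(-2)) + 126) = -25*(√(-1 + 4) + 126) = -25*(√3 + 126) = -25*(126 + √3) = -3150 - 25*√3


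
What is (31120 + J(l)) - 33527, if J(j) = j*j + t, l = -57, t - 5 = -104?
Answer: 743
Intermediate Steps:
t = -99 (t = 5 - 104 = -99)
J(j) = -99 + j**2 (J(j) = j*j - 99 = j**2 - 99 = -99 + j**2)
(31120 + J(l)) - 33527 = (31120 + (-99 + (-57)**2)) - 33527 = (31120 + (-99 + 3249)) - 33527 = (31120 + 3150) - 33527 = 34270 - 33527 = 743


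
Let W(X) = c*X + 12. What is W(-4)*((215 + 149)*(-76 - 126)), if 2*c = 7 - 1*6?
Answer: -735280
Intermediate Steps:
c = ½ (c = (7 - 1*6)/2 = (7 - 6)/2 = (½)*1 = ½ ≈ 0.50000)
W(X) = 12 + X/2 (W(X) = X/2 + 12 = 12 + X/2)
W(-4)*((215 + 149)*(-76 - 126)) = (12 + (½)*(-4))*((215 + 149)*(-76 - 126)) = (12 - 2)*(364*(-202)) = 10*(-73528) = -735280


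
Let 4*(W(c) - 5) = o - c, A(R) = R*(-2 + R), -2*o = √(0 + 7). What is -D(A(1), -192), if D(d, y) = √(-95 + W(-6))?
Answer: -I*√(1416 + 2*√7)/4 ≈ -9.425*I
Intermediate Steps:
o = -√7/2 (o = -√(0 + 7)/2 = -√7/2 ≈ -1.3229)
W(c) = 5 - c/4 - √7/8 (W(c) = 5 + (-√7/2 - c)/4 = 5 + (-c - √7/2)/4 = 5 + (-c/4 - √7/8) = 5 - c/4 - √7/8)
D(d, y) = √(-177/2 - √7/8) (D(d, y) = √(-95 + (5 - ¼*(-6) - √7/8)) = √(-95 + (5 + 3/2 - √7/8)) = √(-95 + (13/2 - √7/8)) = √(-177/2 - √7/8))
-D(A(1), -192) = -√(-1416 - 2*√7)/4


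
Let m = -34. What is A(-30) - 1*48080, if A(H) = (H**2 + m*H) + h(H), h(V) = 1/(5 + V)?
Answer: -1154001/25 ≈ -46160.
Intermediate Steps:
A(H) = H**2 + 1/(5 + H) - 34*H (A(H) = (H**2 - 34*H) + 1/(5 + H) = H**2 + 1/(5 + H) - 34*H)
A(-30) - 1*48080 = (1 - 30*(-34 - 30)*(5 - 30))/(5 - 30) - 1*48080 = (1 - 30*(-64)*(-25))/(-25) - 48080 = -(1 - 48000)/25 - 48080 = -1/25*(-47999) - 48080 = 47999/25 - 48080 = -1154001/25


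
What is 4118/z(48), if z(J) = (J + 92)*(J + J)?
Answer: 2059/6720 ≈ 0.30640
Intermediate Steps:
z(J) = 2*J*(92 + J) (z(J) = (92 + J)*(2*J) = 2*J*(92 + J))
4118/z(48) = 4118/((2*48*(92 + 48))) = 4118/((2*48*140)) = 4118/13440 = 4118*(1/13440) = 2059/6720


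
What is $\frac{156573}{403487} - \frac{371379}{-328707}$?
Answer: $\frac{67104413228}{44209667103} \approx 1.5179$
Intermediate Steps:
$\frac{156573}{403487} - \frac{371379}{-328707} = 156573 \cdot \frac{1}{403487} - - \frac{123793}{109569} = \frac{156573}{403487} + \frac{123793}{109569} = \frac{67104413228}{44209667103}$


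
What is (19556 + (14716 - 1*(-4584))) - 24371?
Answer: 14485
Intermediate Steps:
(19556 + (14716 - 1*(-4584))) - 24371 = (19556 + (14716 + 4584)) - 24371 = (19556 + 19300) - 24371 = 38856 - 24371 = 14485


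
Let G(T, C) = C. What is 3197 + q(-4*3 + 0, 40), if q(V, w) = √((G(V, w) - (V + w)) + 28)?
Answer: 3197 + 2*√10 ≈ 3203.3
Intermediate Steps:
q(V, w) = √(28 - V) (q(V, w) = √((w - (V + w)) + 28) = √((w + (-V - w)) + 28) = √(-V + 28) = √(28 - V))
3197 + q(-4*3 + 0, 40) = 3197 + √(28 - (-4*3 + 0)) = 3197 + √(28 - (-12 + 0)) = 3197 + √(28 - 1*(-12)) = 3197 + √(28 + 12) = 3197 + √40 = 3197 + 2*√10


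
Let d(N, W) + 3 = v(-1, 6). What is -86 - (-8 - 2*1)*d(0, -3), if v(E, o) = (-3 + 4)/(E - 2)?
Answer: -358/3 ≈ -119.33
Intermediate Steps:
v(E, o) = 1/(-2 + E)
d(N, W) = -10/3 (d(N, W) = -3 + 1/(-2 - 1) = -3 + 1/(-3) = -3 - ⅓ = -10/3)
-86 - (-8 - 2*1)*d(0, -3) = -86 - (-8 - 2*1)*(-10)/3 = -86 - (-8 - 2)*(-10)/3 = -86 - (-10)*(-10)/3 = -86 - 1*100/3 = -86 - 100/3 = -358/3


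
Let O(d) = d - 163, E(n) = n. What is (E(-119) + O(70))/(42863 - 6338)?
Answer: -212/36525 ≈ -0.0058042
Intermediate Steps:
O(d) = -163 + d
(E(-119) + O(70))/(42863 - 6338) = (-119 + (-163 + 70))/(42863 - 6338) = (-119 - 93)/36525 = -212*1/36525 = -212/36525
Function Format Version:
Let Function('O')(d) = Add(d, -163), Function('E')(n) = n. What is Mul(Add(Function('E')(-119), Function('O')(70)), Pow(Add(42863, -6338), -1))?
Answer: Rational(-212, 36525) ≈ -0.0058042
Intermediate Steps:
Function('O')(d) = Add(-163, d)
Mul(Add(Function('E')(-119), Function('O')(70)), Pow(Add(42863, -6338), -1)) = Mul(Add(-119, Add(-163, 70)), Pow(Add(42863, -6338), -1)) = Mul(Add(-119, -93), Pow(36525, -1)) = Mul(-212, Rational(1, 36525)) = Rational(-212, 36525)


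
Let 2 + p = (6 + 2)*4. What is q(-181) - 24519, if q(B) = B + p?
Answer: -24670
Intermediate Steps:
p = 30 (p = -2 + (6 + 2)*4 = -2 + 8*4 = -2 + 32 = 30)
q(B) = 30 + B (q(B) = B + 30 = 30 + B)
q(-181) - 24519 = (30 - 181) - 24519 = -151 - 24519 = -24670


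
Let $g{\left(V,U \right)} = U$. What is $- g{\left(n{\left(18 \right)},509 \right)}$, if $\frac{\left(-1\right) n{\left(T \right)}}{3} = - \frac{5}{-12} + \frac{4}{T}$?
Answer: $-509$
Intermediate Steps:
$n{\left(T \right)} = - \frac{5}{4} - \frac{12}{T}$ ($n{\left(T \right)} = - 3 \left(- \frac{5}{-12} + \frac{4}{T}\right) = - 3 \left(\left(-5\right) \left(- \frac{1}{12}\right) + \frac{4}{T}\right) = - 3 \left(\frac{5}{12} + \frac{4}{T}\right) = - \frac{5}{4} - \frac{12}{T}$)
$- g{\left(n{\left(18 \right)},509 \right)} = \left(-1\right) 509 = -509$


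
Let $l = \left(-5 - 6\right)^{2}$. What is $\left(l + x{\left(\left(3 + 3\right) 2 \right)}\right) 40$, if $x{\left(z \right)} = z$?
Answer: $5320$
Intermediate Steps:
$l = 121$ ($l = \left(-11\right)^{2} = 121$)
$\left(l + x{\left(\left(3 + 3\right) 2 \right)}\right) 40 = \left(121 + \left(3 + 3\right) 2\right) 40 = \left(121 + 6 \cdot 2\right) 40 = \left(121 + 12\right) 40 = 133 \cdot 40 = 5320$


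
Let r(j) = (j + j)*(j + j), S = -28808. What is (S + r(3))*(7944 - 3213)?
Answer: -136120332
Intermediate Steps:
r(j) = 4*j**2 (r(j) = (2*j)*(2*j) = 4*j**2)
(S + r(3))*(7944 - 3213) = (-28808 + 4*3**2)*(7944 - 3213) = (-28808 + 4*9)*4731 = (-28808 + 36)*4731 = -28772*4731 = -136120332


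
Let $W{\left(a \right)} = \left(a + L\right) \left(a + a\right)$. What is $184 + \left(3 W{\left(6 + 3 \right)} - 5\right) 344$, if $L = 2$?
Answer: $202800$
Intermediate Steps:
$W{\left(a \right)} = 2 a \left(2 + a\right)$ ($W{\left(a \right)} = \left(a + 2\right) \left(a + a\right) = \left(2 + a\right) 2 a = 2 a \left(2 + a\right)$)
$184 + \left(3 W{\left(6 + 3 \right)} - 5\right) 344 = 184 + \left(3 \cdot 2 \left(6 + 3\right) \left(2 + \left(6 + 3\right)\right) - 5\right) 344 = 184 + \left(3 \cdot 2 \cdot 9 \left(2 + 9\right) - 5\right) 344 = 184 + \left(3 \cdot 2 \cdot 9 \cdot 11 - 5\right) 344 = 184 + \left(3 \cdot 198 - 5\right) 344 = 184 + \left(594 - 5\right) 344 = 184 + 589 \cdot 344 = 184 + 202616 = 202800$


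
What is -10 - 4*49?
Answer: -206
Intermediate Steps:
-10 - 4*49 = -10 - 196 = -206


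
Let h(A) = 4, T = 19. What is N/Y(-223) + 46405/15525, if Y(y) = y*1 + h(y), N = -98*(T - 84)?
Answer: -5915437/226665 ≈ -26.098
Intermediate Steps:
N = 6370 (N = -98*(19 - 84) = -98*(-65) = 6370)
Y(y) = 4 + y (Y(y) = y*1 + 4 = y + 4 = 4 + y)
N/Y(-223) + 46405/15525 = 6370/(4 - 223) + 46405/15525 = 6370/(-219) + 46405*(1/15525) = 6370*(-1/219) + 9281/3105 = -6370/219 + 9281/3105 = -5915437/226665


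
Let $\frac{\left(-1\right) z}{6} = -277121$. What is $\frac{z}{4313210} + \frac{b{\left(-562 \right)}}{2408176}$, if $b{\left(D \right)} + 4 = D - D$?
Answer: $\frac{500514949367}{1298371100620} \approx 0.38549$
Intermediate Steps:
$z = 1662726$ ($z = \left(-6\right) \left(-277121\right) = 1662726$)
$b{\left(D \right)} = -4$ ($b{\left(D \right)} = -4 + \left(D - D\right) = -4 + 0 = -4$)
$\frac{z}{4313210} + \frac{b{\left(-562 \right)}}{2408176} = \frac{1662726}{4313210} - \frac{4}{2408176} = 1662726 \cdot \frac{1}{4313210} - \frac{1}{602044} = \frac{831363}{2156605} - \frac{1}{602044} = \frac{500514949367}{1298371100620}$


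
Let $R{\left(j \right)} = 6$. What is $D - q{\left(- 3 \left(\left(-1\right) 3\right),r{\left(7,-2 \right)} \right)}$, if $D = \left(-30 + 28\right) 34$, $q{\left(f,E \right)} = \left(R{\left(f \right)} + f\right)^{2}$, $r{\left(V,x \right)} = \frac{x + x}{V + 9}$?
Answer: $-293$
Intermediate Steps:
$r{\left(V,x \right)} = \frac{2 x}{9 + V}$
$q{\left(f,E \right)} = \left(6 + f\right)^{2}$
$D = -68$ ($D = \left(-2\right) 34 = -68$)
$D - q{\left(- 3 \left(\left(-1\right) 3\right),r{\left(7,-2 \right)} \right)} = -68 - \left(6 - 3 \left(\left(-1\right) 3\right)\right)^{2} = -68 - \left(6 - -9\right)^{2} = -68 - \left(6 + 9\right)^{2} = -68 - 15^{2} = -68 - 225 = -293$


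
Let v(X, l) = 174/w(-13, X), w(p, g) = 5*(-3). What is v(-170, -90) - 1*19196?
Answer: -96038/5 ≈ -19208.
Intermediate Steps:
w(p, g) = -15
v(X, l) = -58/5 (v(X, l) = 174/(-15) = 174*(-1/15) = -58/5)
v(-170, -90) - 1*19196 = -58/5 - 1*19196 = -58/5 - 19196 = -96038/5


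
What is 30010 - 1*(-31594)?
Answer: 61604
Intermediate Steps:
30010 - 1*(-31594) = 30010 + 31594 = 61604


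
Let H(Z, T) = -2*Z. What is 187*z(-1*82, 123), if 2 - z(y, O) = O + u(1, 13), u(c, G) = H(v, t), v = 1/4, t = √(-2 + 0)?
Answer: -45067/2 ≈ -22534.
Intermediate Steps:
t = I*√2 (t = √(-2) = I*√2 ≈ 1.4142*I)
v = ¼ ≈ 0.25000
u(c, G) = -½ (u(c, G) = -2*¼ = -½)
z(y, O) = 5/2 - O (z(y, O) = 2 - (O - ½) = 2 - (-½ + O) = 2 + (½ - O) = 5/2 - O)
187*z(-1*82, 123) = 187*(5/2 - 1*123) = 187*(5/2 - 123) = 187*(-241/2) = -45067/2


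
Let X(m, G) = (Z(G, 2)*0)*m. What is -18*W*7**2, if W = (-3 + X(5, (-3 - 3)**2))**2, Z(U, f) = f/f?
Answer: -7938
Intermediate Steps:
Z(U, f) = 1
X(m, G) = 0 (X(m, G) = (1*0)*m = 0*m = 0)
W = 9 (W = (-3 + 0)**2 = (-3)**2 = 9)
-18*W*7**2 = -18*9*7**2 = -162*49 = -7938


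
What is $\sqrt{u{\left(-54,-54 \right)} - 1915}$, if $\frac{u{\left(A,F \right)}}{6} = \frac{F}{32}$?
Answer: $\frac{i \sqrt{30802}}{4} \approx 43.876 i$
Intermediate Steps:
$u{\left(A,F \right)} = \frac{3 F}{16}$ ($u{\left(A,F \right)} = 6 \frac{F}{32} = \frac{3 F}{16}$)
$\sqrt{u{\left(-54,-54 \right)} - 1915} = \sqrt{\frac{3}{16} \left(-54\right) - 1915} = \sqrt{- \frac{81}{8} - 1915} = \sqrt{- \frac{15401}{8}} = \frac{i \sqrt{30802}}{4}$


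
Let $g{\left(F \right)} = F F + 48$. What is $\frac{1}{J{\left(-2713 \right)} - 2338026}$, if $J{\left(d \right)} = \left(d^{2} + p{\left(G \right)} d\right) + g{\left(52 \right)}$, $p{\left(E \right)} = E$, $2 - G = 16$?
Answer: $\frac{1}{5063077} \approx 1.9751 \cdot 10^{-7}$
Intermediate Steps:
$G = -14$ ($G = 2 - 16 = -14$)
$g{\left(F \right)} = 48 + F^{2}$ ($g{\left(F \right)} = F^{2} + 48 = 48 + F^{2}$)
$J{\left(d \right)} = 2752 + d^{2} - 14 d$ ($J{\left(d \right)} = \left(d^{2} - 14 d\right) + \left(48 + 52^{2}\right) = \left(d^{2} - 14 d\right) + \left(48 + 2704\right) = \left(d^{2} - 14 d\right) + 2752 = 2752 + d^{2} - 14 d$)
$\frac{1}{J{\left(-2713 \right)} - 2338026} = \frac{1}{\left(2752 + \left(-2713\right)^{2} - -37982\right) - 2338026} = \frac{1}{\left(2752 + 7360369 + 37982\right) - 2338026} = \frac{1}{7401103 - 2338026} = \frac{1}{5063077}$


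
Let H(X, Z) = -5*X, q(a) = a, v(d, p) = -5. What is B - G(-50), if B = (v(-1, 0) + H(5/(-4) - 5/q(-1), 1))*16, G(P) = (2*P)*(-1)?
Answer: -480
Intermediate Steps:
G(P) = -2*P
B = -380 (B = (-5 - 5*(5/(-4) - 5/(-1)))*16 = (-5 - 5*(5*(-¼) - 5*(-1)))*16 = (-5 - 5*(-5/4 + 5))*16 = (-5 - 5*15/4)*16 = (-5 - 75/4)*16 = -95/4*16 = -380)
B - G(-50) = -380 - (-2)*(-50) = -380 - 1*100 = -380 - 100 = -480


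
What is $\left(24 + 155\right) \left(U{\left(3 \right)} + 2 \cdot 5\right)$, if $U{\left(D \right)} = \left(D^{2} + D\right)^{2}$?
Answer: $27566$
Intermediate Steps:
$U{\left(D \right)} = \left(D + D^{2}\right)^{2}$
$\left(24 + 155\right) \left(U{\left(3 \right)} + 2 \cdot 5\right) = \left(24 + 155\right) \left(3^{2} \left(1 + 3\right)^{2} + 2 \cdot 5\right) = 179 \left(9 \cdot 4^{2} + 10\right) = 179 \left(9 \cdot 16 + 10\right) = 179 \left(144 + 10\right) = 179 \cdot 154 = 27566$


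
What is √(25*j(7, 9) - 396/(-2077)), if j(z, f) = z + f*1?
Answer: 2*√431598523/2077 ≈ 20.005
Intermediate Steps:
j(z, f) = f + z (j(z, f) = z + f = f + z)
√(25*j(7, 9) - 396/(-2077)) = √(25*(9 + 7) - 396/(-2077)) = √(25*16 - 396*(-1/2077)) = √(400 + 396/2077) = √(831196/2077) = 2*√431598523/2077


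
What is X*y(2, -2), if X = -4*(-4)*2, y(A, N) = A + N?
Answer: 0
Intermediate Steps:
X = 32 (X = 16*2 = 32)
X*y(2, -2) = 32*(2 - 2) = 32*0 = 0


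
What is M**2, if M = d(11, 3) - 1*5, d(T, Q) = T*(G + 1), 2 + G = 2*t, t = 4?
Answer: 5184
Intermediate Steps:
G = 6 (G = -2 + 2*4 = -2 + 8 = 6)
d(T, Q) = 7*T (d(T, Q) = T*(6 + 1) = T*7 = 7*T)
M = 72 (M = 7*11 - 1*5 = 77 - 5 = 72)
M**2 = 72**2 = 5184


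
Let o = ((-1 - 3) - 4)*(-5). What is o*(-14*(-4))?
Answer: 2240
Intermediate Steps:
o = 40 (o = (-4 - 4)*(-5) = -8*(-5) = 40)
o*(-14*(-4)) = 40*(-14*(-4)) = 40*56 = 2240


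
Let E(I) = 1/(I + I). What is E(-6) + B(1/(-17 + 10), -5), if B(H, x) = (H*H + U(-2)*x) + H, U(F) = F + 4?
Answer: -6001/588 ≈ -10.206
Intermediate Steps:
U(F) = 4 + F
E(I) = 1/(2*I)
B(H, x) = H + H² + 2*x (B(H, x) = (H*H + (4 - 2)*x) + H = (H² + 2*x) + H = H + H² + 2*x)
E(-6) + B(1/(-17 + 10), -5) = (½)/(-6) + (1/(-17 + 10) + (1/(-17 + 10))² + 2*(-5)) = (½)*(-⅙) + (1/(-7) + (1/(-7))² - 10) = -1/12 + (-⅐ + (-⅐)² - 10) = -1/12 + (-⅐ + 1/49 - 10) = -1/12 - 496/49 = -6001/588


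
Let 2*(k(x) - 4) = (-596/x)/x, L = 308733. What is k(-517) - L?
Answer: -82519865979/267289 ≈ -3.0873e+5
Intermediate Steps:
k(x) = 4 - 298/x² (k(x) = 4 + ((-596/x)/x)/2 = 4 + (-596/x²)/2 = 4 - 298/x²)
k(-517) - L = (4 - 298/(-517)²) - 1*308733 = (4 - 298*1/267289) - 308733 = (4 - 298/267289) - 308733 = 1068858/267289 - 308733 = -82519865979/267289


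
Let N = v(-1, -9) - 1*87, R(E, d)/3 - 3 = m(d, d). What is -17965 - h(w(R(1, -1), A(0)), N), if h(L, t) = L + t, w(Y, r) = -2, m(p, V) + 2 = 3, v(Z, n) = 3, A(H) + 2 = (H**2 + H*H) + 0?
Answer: -17879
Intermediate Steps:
A(H) = -2 + 2*H**2 (A(H) = -2 + ((H**2 + H*H) + 0) = -2 + ((H**2 + H**2) + 0) = -2 + (2*H**2 + 0) = -2 + 2*H**2)
m(p, V) = 1 (m(p, V) = -2 + 3 = 1)
R(E, d) = 12 (R(E, d) = 9 + 3*1 = 9 + 3 = 12)
N = -84 (N = 3 - 1*87 = 3 - 87 = -84)
-17965 - h(w(R(1, -1), A(0)), N) = -17965 - (-2 - 84) = -17965 - 1*(-86) = -17965 + 86 = -17879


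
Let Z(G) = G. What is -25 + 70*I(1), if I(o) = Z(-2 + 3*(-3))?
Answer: -795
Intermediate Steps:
I(o) = -11 (I(o) = -2 + 3*(-3) = -2 - 9 = -11)
-25 + 70*I(1) = -25 + 70*(-11) = -25 - 770 = -795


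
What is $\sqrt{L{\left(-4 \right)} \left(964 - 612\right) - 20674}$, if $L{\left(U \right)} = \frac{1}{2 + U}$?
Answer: $5 i \sqrt{834} \approx 144.4 i$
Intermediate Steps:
$\sqrt{L{\left(-4 \right)} \left(964 - 612\right) - 20674} = \sqrt{\frac{964 - 612}{2 - 4} - 20674} = \sqrt{\frac{1}{-2} \cdot 352 - 20674} = \sqrt{\left(- \frac{1}{2}\right) 352 - 20674} = \sqrt{-176 - 20674} = \sqrt{-20850} = 5 i \sqrt{834}$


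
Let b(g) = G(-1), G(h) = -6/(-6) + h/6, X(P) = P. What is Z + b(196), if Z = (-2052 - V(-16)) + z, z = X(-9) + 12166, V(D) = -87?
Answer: 61157/6 ≈ 10193.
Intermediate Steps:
G(h) = 1 + h/6 (G(h) = -6*(-1/6) + h*(1/6) = 1 + h/6)
b(g) = 5/6 (b(g) = 1 + (1/6)*(-1) = 1 - 1/6 = 5/6)
z = 12157 (z = -9 + 12166 = 12157)
Z = 10192 (Z = (-2052 - 1*(-87)) + 12157 = (-2052 + 87) + 12157 = -1965 + 12157 = 10192)
Z + b(196) = 10192 + 5/6 = 61157/6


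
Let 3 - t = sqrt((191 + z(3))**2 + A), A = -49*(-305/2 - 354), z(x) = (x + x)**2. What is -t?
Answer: -3 + sqrt(305390)/2 ≈ 273.31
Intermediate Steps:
z(x) = 4*x**2 (z(x) = (2*x)**2 = 4*x**2)
A = 49637/2 (A = -49*(-305*1/2 - 354) = -49*(-305/2 - 354) = -49*(-1013/2) = 49637/2 ≈ 24819.)
t = 3 - sqrt(305390)/2 (t = 3 - sqrt((191 + 4*3**2)**2 + 49637/2) = 3 - sqrt((191 + 4*9)**2 + 49637/2) = 3 - sqrt((191 + 36)**2 + 49637/2) = 3 - sqrt(227**2 + 49637/2) = 3 - sqrt(51529 + 49637/2) = 3 - sqrt(152695/2) = 3 - sqrt(305390)/2 ≈ -273.31)
-t = -(3 - sqrt(305390)/2) = -3 + sqrt(305390)/2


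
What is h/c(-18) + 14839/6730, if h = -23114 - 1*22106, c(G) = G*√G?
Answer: 14839/6730 - 11305*I*√2/27 ≈ 2.2049 - 592.14*I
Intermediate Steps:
c(G) = G^(3/2)
h = -45220 (h = -23114 - 22106 = -45220)
h/c(-18) + 14839/6730 = -45220*I*√2/108 + 14839/6730 = -45220*I*√2/108 + 14839*(1/6730) = -11305*I*√2/27 + 14839/6730 = 14839/6730 - 11305*I*√2/27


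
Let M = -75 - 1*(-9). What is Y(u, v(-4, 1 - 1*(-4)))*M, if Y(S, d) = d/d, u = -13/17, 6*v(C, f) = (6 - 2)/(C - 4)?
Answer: -66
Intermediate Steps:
M = -66 (M = -75 + 9 = -66)
v(C, f) = 2/(3*(-4 + C)) (v(C, f) = ((6 - 2)/(C - 4))/6 = (4/(-4 + C))/6 = 2/(3*(-4 + C)))
u = -13/17 (u = -13*1/17 = -13/17 ≈ -0.76471)
Y(S, d) = 1
Y(u, v(-4, 1 - 1*(-4)))*M = 1*(-66) = -66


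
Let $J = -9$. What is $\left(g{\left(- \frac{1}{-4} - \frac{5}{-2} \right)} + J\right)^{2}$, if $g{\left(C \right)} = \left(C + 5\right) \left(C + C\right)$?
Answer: $\frac{72361}{64} \approx 1130.6$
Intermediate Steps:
$g{\left(C \right)} = 2 C \left(5 + C\right)$ ($g{\left(C \right)} = \left(5 + C\right) 2 C = 2 C \left(5 + C\right)$)
$\left(g{\left(- \frac{1}{-4} - \frac{5}{-2} \right)} + J\right)^{2} = \left(2 \left(- \frac{1}{-4} - \frac{5}{-2}\right) \left(5 - \left(- \frac{1}{4} - \frac{5}{2}\right)\right) - 9\right)^{2} = \left(2 \left(\left(-1\right) \left(- \frac{1}{4}\right) - - \frac{5}{2}\right) \left(5 - - \frac{11}{4}\right) - 9\right)^{2} = \left(2 \left(\frac{1}{4} + \frac{5}{2}\right) \left(5 + \left(\frac{1}{4} + \frac{5}{2}\right)\right) - 9\right)^{2} = \left(2 \cdot \frac{11}{4} \left(5 + \frac{11}{4}\right) - 9\right)^{2} = \left(2 \cdot \frac{11}{4} \cdot \frac{31}{4} - 9\right)^{2} = \left(\frac{341}{8} - 9\right)^{2} = \left(\frac{269}{8}\right)^{2} = \frac{72361}{64}$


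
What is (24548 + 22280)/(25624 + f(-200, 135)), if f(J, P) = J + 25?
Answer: 46828/25449 ≈ 1.8401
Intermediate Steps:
f(J, P) = 25 + J
(24548 + 22280)/(25624 + f(-200, 135)) = (24548 + 22280)/(25624 + (25 - 200)) = 46828/(25624 - 175) = 46828/25449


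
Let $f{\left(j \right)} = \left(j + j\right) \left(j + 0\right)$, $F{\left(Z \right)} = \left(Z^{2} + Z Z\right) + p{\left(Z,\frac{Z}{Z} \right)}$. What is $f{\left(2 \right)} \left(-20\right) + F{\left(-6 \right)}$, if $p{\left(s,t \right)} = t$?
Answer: $-87$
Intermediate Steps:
$F{\left(Z \right)} = 1 + 2 Z^{2}$ ($F{\left(Z \right)} = \left(Z^{2} + Z Z\right) + \frac{Z}{Z} = \left(Z^{2} + Z^{2}\right) + 1 = 2 Z^{2} + 1 = 1 + 2 Z^{2}$)
$f{\left(j \right)} = 2 j^{2}$ ($f{\left(j \right)} = 2 j j = 2 j^{2}$)
$f{\left(2 \right)} \left(-20\right) + F{\left(-6 \right)} = 2 \cdot 2^{2} \left(-20\right) + \left(1 + 2 \left(-6\right)^{2}\right) = 2 \cdot 4 \left(-20\right) + \left(1 + 2 \cdot 36\right) = 8 \left(-20\right) + \left(1 + 72\right) = -160 + 73 = -87$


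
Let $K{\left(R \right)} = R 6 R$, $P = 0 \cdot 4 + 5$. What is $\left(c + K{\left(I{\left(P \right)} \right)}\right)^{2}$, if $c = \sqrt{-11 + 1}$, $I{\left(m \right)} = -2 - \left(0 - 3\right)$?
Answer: $\left(6 + i \sqrt{10}\right)^{2} \approx 26.0 + 37.947 i$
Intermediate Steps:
$P = 5$ ($P = 0 + 5 = 5$)
$I{\left(m \right)} = 1$ ($I{\left(m \right)} = -2 - \left(0 - 3\right) = -2 - -3 = -2 + 3 = 1$)
$c = i \sqrt{10}$ ($c = \sqrt{-10} = i \sqrt{10} \approx 3.1623 i$)
$K{\left(R \right)} = 6 R^{2}$ ($K{\left(R \right)} = 6 R R = 6 R^{2}$)
$\left(c + K{\left(I{\left(P \right)} \right)}\right)^{2} = \left(i \sqrt{10} + 6 \cdot 1^{2}\right)^{2} = \left(i \sqrt{10} + 6 \cdot 1\right)^{2} = \left(i \sqrt{10} + 6\right)^{2} = \left(6 + i \sqrt{10}\right)^{2}$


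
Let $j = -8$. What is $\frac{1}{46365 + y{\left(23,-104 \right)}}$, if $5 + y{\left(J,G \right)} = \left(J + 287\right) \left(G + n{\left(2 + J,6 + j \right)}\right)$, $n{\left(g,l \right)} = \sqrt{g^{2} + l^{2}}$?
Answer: $\frac{706}{6946375} - \frac{31 \sqrt{629}}{13892750} \approx 4.5673 \cdot 10^{-5}$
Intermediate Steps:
$y{\left(J,G \right)} = -5 + \left(287 + J\right) \left(G + \sqrt{4 + \left(2 + J\right)^{2}}\right)$ ($y{\left(J,G \right)} = -5 + \left(J + 287\right) \left(G + \sqrt{\left(2 + J\right)^{2} + \left(6 - 8\right)^{2}}\right) = -5 + \left(287 + J\right) \left(G + \sqrt{\left(2 + J\right)^{2} + \left(-2\right)^{2}}\right) = -5 + \left(287 + J\right) \left(G + \sqrt{\left(2 + J\right)^{2} + 4}\right) = -5 + \left(287 + J\right) \left(G + \sqrt{4 + \left(2 + J\right)^{2}}\right)$)
$\frac{1}{46365 + y{\left(23,-104 \right)}} = \frac{1}{46365 + \left(-5 + 287 \left(-104\right) + 287 \sqrt{4 + \left(2 + 23\right)^{2}} - 2392 + 23 \sqrt{4 + \left(2 + 23\right)^{2}}\right)} = \frac{1}{46365 - \left(32245 - 310 \sqrt{4 + 25^{2}}\right)} = \frac{1}{46365 - \left(32245 - 310 \sqrt{4 + 625}\right)} = \frac{1}{46365 - \left(32245 - 310 \sqrt{629}\right)} = \frac{1}{14120 + 310 \sqrt{629}}$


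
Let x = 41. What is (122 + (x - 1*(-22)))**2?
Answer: 34225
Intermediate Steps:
(122 + (x - 1*(-22)))**2 = (122 + (41 - 1*(-22)))**2 = (122 + (41 + 22))**2 = (122 + 63)**2 = 185**2 = 34225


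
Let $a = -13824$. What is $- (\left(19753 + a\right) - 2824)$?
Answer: $-3105$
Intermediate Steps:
$- (\left(19753 + a\right) - 2824) = - (\left(19753 - 13824\right) - 2824) = - (5929 - 2824) = \left(-1\right) 3105 = -3105$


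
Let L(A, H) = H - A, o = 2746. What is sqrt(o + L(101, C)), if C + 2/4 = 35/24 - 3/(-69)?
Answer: sqrt(201561834)/276 ≈ 51.439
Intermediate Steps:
C = 553/552 (C = -1/2 + (35/24 - 3/(-69)) = -1/2 + (35*(1/24) - 3*(-1/69)) = -1/2 + (35/24 + 1/23) = -1/2 + 829/552 = 553/552 ≈ 1.0018)
sqrt(o + L(101, C)) = sqrt(2746 + (553/552 - 1*101)) = sqrt(2746 + (553/552 - 101)) = sqrt(2746 - 55199/552) = sqrt(1460593/552) = sqrt(201561834)/276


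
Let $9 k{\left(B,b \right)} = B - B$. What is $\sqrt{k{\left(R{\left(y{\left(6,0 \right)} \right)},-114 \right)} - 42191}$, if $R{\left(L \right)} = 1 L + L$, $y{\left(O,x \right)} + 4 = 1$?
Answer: $i \sqrt{42191} \approx 205.4 i$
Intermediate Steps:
$y{\left(O,x \right)} = -3$ ($y{\left(O,x \right)} = -4 + 1 = -3$)
$R{\left(L \right)} = 2 L$ ($R{\left(L \right)} = L + L = 2 L$)
$k{\left(B,b \right)} = 0$ ($k{\left(B,b \right)} = \frac{B - B}{9} = \frac{1}{9} \cdot 0 = 0$)
$\sqrt{k{\left(R{\left(y{\left(6,0 \right)} \right)},-114 \right)} - 42191} = \sqrt{0 - 42191} = \sqrt{-42191} = i \sqrt{42191}$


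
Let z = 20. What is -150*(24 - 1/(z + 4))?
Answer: -14375/4 ≈ -3593.8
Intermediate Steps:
-150*(24 - 1/(z + 4)) = -150*(24 - 1/(20 + 4)) = -150*(24 - 1/24) = -150*575/24 = -14375/4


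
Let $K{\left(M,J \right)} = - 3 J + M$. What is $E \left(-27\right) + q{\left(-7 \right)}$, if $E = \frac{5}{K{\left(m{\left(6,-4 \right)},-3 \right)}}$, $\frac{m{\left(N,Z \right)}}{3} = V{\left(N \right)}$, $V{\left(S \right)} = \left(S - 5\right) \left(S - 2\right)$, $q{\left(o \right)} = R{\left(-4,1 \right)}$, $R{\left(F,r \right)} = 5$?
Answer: $- \frac{10}{7} \approx -1.4286$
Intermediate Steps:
$q{\left(o \right)} = 5$
$V{\left(S \right)} = \left(-5 + S\right) \left(-2 + S\right)$
$m{\left(N,Z \right)} = 30 - 21 N + 3 N^{2}$ ($m{\left(N,Z \right)} = 3 \left(10 + N^{2} - 7 N\right) = 30 - 21 N + 3 N^{2}$)
$K{\left(M,J \right)} = M - 3 J$
$E = \frac{5}{21}$ ($E = \frac{5}{\left(30 - 126 + 3 \cdot 6^{2}\right) - -9} = \frac{5}{\left(30 - 126 + 3 \cdot 36\right) + 9} = \frac{5}{\left(30 - 126 + 108\right) + 9} = \frac{5}{12 + 9} = \frac{5}{21} \approx 0.2381$)
$E \left(-27\right) + q{\left(-7 \right)} = \frac{5}{21} \left(-27\right) + 5 = - \frac{45}{7} + 5 = - \frac{10}{7}$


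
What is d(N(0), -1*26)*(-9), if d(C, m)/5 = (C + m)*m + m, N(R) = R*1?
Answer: -29250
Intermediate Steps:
N(R) = R
d(C, m) = 5*m + 5*m*(C + m) (d(C, m) = 5*((C + m)*m + m) = 5*(m*(C + m) + m) = 5*(m + m*(C + m)) = 5*m + 5*m*(C + m))
d(N(0), -1*26)*(-9) = (5*(-1*26)*(1 + 0 - 1*26))*(-9) = (5*(-26)*(1 + 0 - 26))*(-9) = (5*(-26)*(-25))*(-9) = 3250*(-9) = -29250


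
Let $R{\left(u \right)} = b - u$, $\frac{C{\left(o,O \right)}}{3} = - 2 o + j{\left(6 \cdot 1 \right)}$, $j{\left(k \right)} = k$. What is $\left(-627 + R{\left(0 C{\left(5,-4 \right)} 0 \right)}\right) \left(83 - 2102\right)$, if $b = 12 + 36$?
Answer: $1169001$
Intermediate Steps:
$b = 48$
$C{\left(o,O \right)} = 18 - 6 o$ ($C{\left(o,O \right)} = 3 \left(- 2 o + 6 \cdot 1\right) = 3 \left(- 2 o + 6\right) = 3 \left(6 - 2 o\right) = 18 - 6 o$)
$R{\left(u \right)} = 48 - u$
$\left(-627 + R{\left(0 C{\left(5,-4 \right)} 0 \right)}\right) \left(83 - 2102\right) = \left(-627 + \left(48 - 0 \left(18 - 30\right) 0\right)\right) \left(83 - 2102\right) = \left(-627 + \left(48 - 0 \left(18 - 30\right) 0\right)\right) \left(-2019\right) = \left(-627 + \left(48 - 0 \left(-12\right) 0\right)\right) \left(-2019\right) = \left(-627 + \left(48 - 0 \cdot 0\right)\right) \left(-2019\right) = \left(-627 + \left(48 - 0\right)\right) \left(-2019\right) = \left(-627 + \left(48 + 0\right)\right) \left(-2019\right) = \left(-627 + 48\right) \left(-2019\right) = \left(-579\right) \left(-2019\right) = 1169001$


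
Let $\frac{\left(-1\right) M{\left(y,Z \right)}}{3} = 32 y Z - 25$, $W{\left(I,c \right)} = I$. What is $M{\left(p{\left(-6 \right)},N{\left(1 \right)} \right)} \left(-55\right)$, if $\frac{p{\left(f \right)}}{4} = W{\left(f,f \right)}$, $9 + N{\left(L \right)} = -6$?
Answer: $1896675$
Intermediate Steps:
$N{\left(L \right)} = -15$ ($N{\left(L \right)} = -9 - 6 = -15$)
$p{\left(f \right)} = 4 f$
$M{\left(y,Z \right)} = 75 - 96 Z y$ ($M{\left(y,Z \right)} = - 3 \left(32 y Z - 25\right) = - 3 \left(32 Z y - 25\right) = - 3 \left(-25 + 32 Z y\right) = 75 - 96 Z y$)
$M{\left(p{\left(-6 \right)},N{\left(1 \right)} \right)} \left(-55\right) = \left(75 - - 1440 \cdot 4 \left(-6\right)\right) \left(-55\right) = \left(75 - \left(-1440\right) \left(-24\right)\right) \left(-55\right) = \left(75 - 34560\right) \left(-55\right) = \left(-34485\right) \left(-55\right) = 1896675$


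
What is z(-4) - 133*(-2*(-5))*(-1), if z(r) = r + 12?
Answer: 1338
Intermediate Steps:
z(r) = 12 + r
z(-4) - 133*(-2*(-5))*(-1) = (12 - 4) - 133*(-2*(-5))*(-1) = 8 - 1330*(-1) = 8 - 133*(-10) = 8 + 1330 = 1338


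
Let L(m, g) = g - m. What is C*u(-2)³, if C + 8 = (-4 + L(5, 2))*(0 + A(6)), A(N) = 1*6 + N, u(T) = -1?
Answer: 92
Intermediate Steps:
A(N) = 6 + N
C = -92 (C = -8 + (-4 + (2 - 1*5))*(0 + (6 + 6)) = -8 + (-4 + (2 - 5))*(0 + 12) = -8 + (-4 - 3)*12 = -8 - 7*12 = -8 - 84 = -92)
C*u(-2)³ = -92*(-1)³ = -92*(-1) = 92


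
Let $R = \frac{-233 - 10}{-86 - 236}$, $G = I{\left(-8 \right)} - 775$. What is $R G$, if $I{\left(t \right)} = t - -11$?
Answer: $- \frac{93798}{161} \approx -582.6$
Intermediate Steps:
$I{\left(t \right)} = 11 + t$ ($I{\left(t \right)} = t + 11 = 11 + t$)
$G = -772$ ($G = \left(11 - 8\right) - 775 = 3 - 775 = -772$)
$R = \frac{243}{322}$ ($R = - \frac{243}{-322} = \left(-243\right) \left(- \frac{1}{322}\right) = \frac{243}{322} \approx 0.75466$)
$R G = \frac{243}{322} \left(-772\right) = - \frac{93798}{161}$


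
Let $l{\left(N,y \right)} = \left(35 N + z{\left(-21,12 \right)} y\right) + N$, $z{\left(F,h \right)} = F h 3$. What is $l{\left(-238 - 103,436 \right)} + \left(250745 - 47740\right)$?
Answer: $-138887$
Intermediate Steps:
$z{\left(F,h \right)} = 3 F h$
$l{\left(N,y \right)} = - 756 y + 36 N$ ($l{\left(N,y \right)} = \left(35 N + 3 \left(-21\right) 12 y\right) + N = \left(35 N - 756 y\right) + N = \left(- 756 y + 35 N\right) + N = - 756 y + 36 N$)
$l{\left(-238 - 103,436 \right)} + \left(250745 - 47740\right) = \left(\left(-756\right) 436 + 36 \left(-238 - 103\right)\right) + \left(250745 - 47740\right) = \left(-329616 + 36 \left(-238 - 103\right)\right) + 203005 = \left(-329616 + 36 \left(-341\right)\right) + 203005 = \left(-329616 - 12276\right) + 203005 = -341892 + 203005 = -138887$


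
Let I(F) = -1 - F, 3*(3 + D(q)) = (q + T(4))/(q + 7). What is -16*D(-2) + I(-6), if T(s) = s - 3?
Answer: 811/15 ≈ 54.067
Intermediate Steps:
T(s) = -3 + s
D(q) = -3 + (1 + q)/(3*(7 + q)) (D(q) = -3 + ((q + (-3 + 4))/(q + 7))/3 = -3 + ((q + 1)/(7 + q))/3 = -3 + ((1 + q)/(7 + q))/3 = -3 + (1 + q)/(3*(7 + q)))
-16*D(-2) + I(-6) = -32*(-31 - 4*(-2))/(3*(7 - 2)) + (-1 - 1*(-6)) = -32*(-31 + 8)/(3*5) + (-1 + 6) = -32*(-23)/(3*5) + 5 = -16*(-46/15) + 5 = 736/15 + 5 = 811/15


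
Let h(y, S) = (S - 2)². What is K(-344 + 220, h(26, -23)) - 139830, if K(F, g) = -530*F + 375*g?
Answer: 160265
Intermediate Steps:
h(y, S) = (-2 + S)²
K(-344 + 220, h(26, -23)) - 139830 = (-530*(-344 + 220) + 375*(-2 - 23)²) - 139830 = (-530*(-124) + 375*(-25)²) - 139830 = (65720 + 375*625) - 139830 = (65720 + 234375) - 139830 = 300095 - 139830 = 160265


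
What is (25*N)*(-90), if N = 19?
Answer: -42750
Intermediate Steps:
(25*N)*(-90) = (25*19)*(-90) = 475*(-90) = -42750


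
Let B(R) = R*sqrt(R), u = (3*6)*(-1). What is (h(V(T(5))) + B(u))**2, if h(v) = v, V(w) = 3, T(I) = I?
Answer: -5823 - 324*I*sqrt(2) ≈ -5823.0 - 458.21*I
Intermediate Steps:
u = -18 (u = 18*(-1) = -18)
B(R) = R**(3/2)
(h(V(T(5))) + B(u))**2 = (3 + (-18)**(3/2))**2 = (3 - 54*I*sqrt(2))**2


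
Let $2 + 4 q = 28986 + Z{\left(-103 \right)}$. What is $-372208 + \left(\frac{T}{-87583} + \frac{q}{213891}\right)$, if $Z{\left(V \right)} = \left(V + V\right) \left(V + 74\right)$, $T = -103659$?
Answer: $- \frac{13945259440342853}{37466430906} \approx -3.7221 \cdot 10^{5}$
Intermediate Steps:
$Z{\left(V \right)} = 2 V \left(74 + V\right)$
$q = \frac{17479}{2}$ ($q = - \frac{1}{2} + \frac{28986 + 2 \left(-103\right) \left(74 - 103\right)}{4} = - \frac{1}{2} + \frac{28986 + 2 \left(-103\right) \left(-29\right)}{4} = - \frac{1}{2} + \frac{28986 + 5974}{4} = - \frac{1}{2} + \frac{1}{4} \cdot 34960 = - \frac{1}{2} + 8740 = \frac{17479}{2} \approx 8739.5$)
$-372208 + \left(\frac{T}{-87583} + \frac{q}{213891}\right) = -372208 + \left(- \frac{103659}{-87583} + \frac{17479}{2 \cdot 213891}\right) = -372208 + \left(\left(-103659\right) \left(- \frac{1}{87583}\right) + \frac{17479}{2} \cdot \frac{1}{213891}\right) = -372208 + \left(\frac{103659}{87583} + \frac{17479}{427782}\right) = -372208 + \frac{45874317595}{37466430906} = - \frac{13945259440342853}{37466430906}$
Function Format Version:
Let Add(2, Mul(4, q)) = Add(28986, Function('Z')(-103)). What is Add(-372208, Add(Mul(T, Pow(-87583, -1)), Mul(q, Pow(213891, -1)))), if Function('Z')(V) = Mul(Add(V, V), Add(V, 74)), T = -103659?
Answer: Rational(-13945259440342853, 37466430906) ≈ -3.7221e+5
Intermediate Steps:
Function('Z')(V) = Mul(2, V, Add(74, V)) (Function('Z')(V) = Mul(Mul(2, V), Add(74, V)) = Mul(2, V, Add(74, V)))
q = Rational(17479, 2) (q = Add(Rational(-1, 2), Mul(Rational(1, 4), Add(28986, Mul(2, -103, Add(74, -103))))) = Add(Rational(-1, 2), Mul(Rational(1, 4), Add(28986, Mul(2, -103, -29)))) = Add(Rational(-1, 2), Mul(Rational(1, 4), Add(28986, 5974))) = Add(Rational(-1, 2), Mul(Rational(1, 4), 34960)) = Add(Rational(-1, 2), 8740) = Rational(17479, 2) ≈ 8739.5)
Add(-372208, Add(Mul(T, Pow(-87583, -1)), Mul(q, Pow(213891, -1)))) = Add(-372208, Add(Mul(-103659, Pow(-87583, -1)), Mul(Rational(17479, 2), Pow(213891, -1)))) = Add(-372208, Add(Mul(-103659, Rational(-1, 87583)), Mul(Rational(17479, 2), Rational(1, 213891)))) = Add(-372208, Add(Rational(103659, 87583), Rational(17479, 427782))) = Add(-372208, Rational(45874317595, 37466430906)) = Rational(-13945259440342853, 37466430906)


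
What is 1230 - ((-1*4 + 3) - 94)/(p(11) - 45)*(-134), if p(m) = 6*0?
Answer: 13616/9 ≈ 1512.9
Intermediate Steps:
p(m) = 0
1230 - ((-1*4 + 3) - 94)/(p(11) - 45)*(-134) = 1230 - ((-1*4 + 3) - 94)/(0 - 45)*(-134) = 1230 - ((-4 + 3) - 94)/(-45)*(-134) = 1230 - (-1 - 94)*(-1/45)*(-134) = 1230 - (-95*(-1/45))*(-134) = 1230 - 19*(-134)/9 = 1230 - 1*(-2546/9) = 1230 + 2546/9 = 13616/9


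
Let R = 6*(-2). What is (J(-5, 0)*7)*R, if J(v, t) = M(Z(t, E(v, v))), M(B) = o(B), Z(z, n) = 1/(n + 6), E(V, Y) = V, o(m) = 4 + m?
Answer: -420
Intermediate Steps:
R = -12
Z(z, n) = 1/(6 + n)
M(B) = 4 + B
J(v, t) = 4 + 1/(6 + v)
(J(-5, 0)*7)*R = (((25 + 4*(-5))/(6 - 5))*7)*(-12) = (((25 - 20)/1)*7)*(-12) = ((1*5)*7)*(-12) = (5*7)*(-12) = 35*(-12) = -420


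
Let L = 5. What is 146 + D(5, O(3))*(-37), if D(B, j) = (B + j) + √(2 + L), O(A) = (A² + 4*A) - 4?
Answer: -668 - 37*√7 ≈ -765.89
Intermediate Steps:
O(A) = -4 + A² + 4*A
D(B, j) = B + j + √7 (D(B, j) = (B + j) + √(2 + 5) = (B + j) + √7 = B + j + √7)
146 + D(5, O(3))*(-37) = 146 + (5 + (-4 + 3² + 4*3) + √7)*(-37) = 146 + (5 + (-4 + 9 + 12) + √7)*(-37) = 146 + (5 + 17 + √7)*(-37) = 146 + (22 + √7)*(-37) = 146 + (-814 - 37*√7) = -668 - 37*√7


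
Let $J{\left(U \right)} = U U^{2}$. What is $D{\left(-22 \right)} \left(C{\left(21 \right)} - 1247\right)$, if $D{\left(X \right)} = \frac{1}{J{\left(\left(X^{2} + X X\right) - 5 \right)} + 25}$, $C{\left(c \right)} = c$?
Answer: $- \frac{613}{446528186} \approx -1.3728 \cdot 10^{-6}$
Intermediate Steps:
$J{\left(U \right)} = U^{3}$
$D{\left(X \right)} = \frac{1}{25 + \left(-5 + 2 X^{2}\right)^{3}}$ ($D{\left(X \right)} = \frac{1}{\left(\left(X^{2} + X X\right) - 5\right)^{3} + 25} = \frac{1}{\left(\left(X^{2} + X^{2}\right) - 5\right)^{3} + 25} = \frac{1}{\left(2 X^{2} - 5\right)^{3} + 25} = \frac{1}{\left(-5 + 2 X^{2}\right)^{3} + 25} = \frac{1}{25 + \left(-5 + 2 X^{2}\right)^{3}}$)
$D{\left(-22 \right)} \left(C{\left(21 \right)} - 1247\right) = \frac{21 - 1247}{25 + \left(-5 + 2 \left(-22\right)^{2}\right)^{3}} = \frac{1}{25 + \left(-5 + 2 \cdot 484\right)^{3}} \left(-1226\right) = \frac{1}{25 + \left(-5 + 968\right)^{3}} \left(-1226\right) = \frac{1}{25 + 963^{3}} \left(-1226\right) = \frac{1}{25 + 893056347} \left(-1226\right) = \frac{1}{893056372} \left(-1226\right) = - \frac{613}{446528186}$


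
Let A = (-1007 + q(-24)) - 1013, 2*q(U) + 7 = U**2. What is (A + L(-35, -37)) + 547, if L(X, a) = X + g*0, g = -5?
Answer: -2447/2 ≈ -1223.5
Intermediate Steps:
q(U) = -7/2 + U**2/2
L(X, a) = X (L(X, a) = X - 5*0 = X + 0 = X)
A = -3471/2 (A = (-1007 + (-7/2 + (1/2)*(-24)**2)) - 1013 = (-1007 + (-7/2 + (1/2)*576)) - 1013 = (-1007 + (-7/2 + 288)) - 1013 = (-1007 + 569/2) - 1013 = -1445/2 - 1013 = -3471/2 ≈ -1735.5)
(A + L(-35, -37)) + 547 = (-3471/2 - 35) + 547 = -3541/2 + 547 = -2447/2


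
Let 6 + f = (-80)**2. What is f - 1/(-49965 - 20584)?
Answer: 451090307/70549 ≈ 6394.0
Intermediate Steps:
f = 6394 (f = -6 + (-80)**2 = -6 + 6400 = 6394)
f - 1/(-49965 - 20584) = 6394 - 1/(-49965 - 20584) = 6394 - 1/(-70549) = 6394 - 1*(-1/70549) = 6394 + 1/70549 = 451090307/70549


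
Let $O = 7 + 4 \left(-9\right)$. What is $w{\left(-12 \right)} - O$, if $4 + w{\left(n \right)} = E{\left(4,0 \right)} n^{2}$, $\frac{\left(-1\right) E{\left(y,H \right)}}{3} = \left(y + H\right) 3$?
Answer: $-5159$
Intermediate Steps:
$E{\left(y,H \right)} = - 9 H - 9 y$ ($E{\left(y,H \right)} = - 3 \left(y + H\right) 3 = - 3 \left(H + y\right) 3 = - 3 \left(3 H + 3 y\right) = - 9 H - 9 y$)
$O = -29$ ($O = 7 - 36 = -29$)
$w{\left(n \right)} = -4 - 36 n^{2}$ ($w{\left(n \right)} = -4 + \left(\left(-9\right) 0 - 36\right) n^{2} = -4 + \left(0 - 36\right) n^{2} = -4 - 36 n^{2}$)
$w{\left(-12 \right)} - O = \left(-4 - 36 \left(-12\right)^{2}\right) - -29 = \left(-4 - 5184\right) + 29 = -5188 + 29 = -5159$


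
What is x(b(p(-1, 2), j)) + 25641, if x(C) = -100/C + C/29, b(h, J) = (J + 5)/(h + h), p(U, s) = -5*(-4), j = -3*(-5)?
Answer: 1475579/58 ≈ 25441.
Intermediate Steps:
j = 15
p(U, s) = 20
b(h, J) = (5 + J)/(2*h) (b(h, J) = (5 + J)/((2*h)) = (5 + J)*(1/(2*h)) = (5 + J)/(2*h))
x(C) = -100/C + C/29 (x(C) = -100/C + C*(1/29) = -100/C + C/29)
x(b(p(-1, 2), j)) + 25641 = (-100*40/(5 + 15) + ((½)*(5 + 15)/20)/29) + 25641 = (-100/((½)*(1/20)*20) + ((½)*(1/20)*20)/29) + 25641 = (-100/½ + (1/29)*(½)) + 25641 = (-100*2 + 1/58) + 25641 = (-200 + 1/58) + 25641 = -11599/58 + 25641 = 1475579/58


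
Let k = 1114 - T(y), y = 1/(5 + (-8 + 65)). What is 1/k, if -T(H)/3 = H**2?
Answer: 3844/4282219 ≈ 0.00089767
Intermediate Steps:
y = 1/62 (y = 1/(5 + 57) = 1/62 ≈ 0.016129)
T(H) = -3*H**2
k = 4282219/3844 (k = 1114 - (-3)*(1/62)**2 = 1114 - (-3)/3844 = 1114 - 1*(-3/3844) = 1114 + 3/3844 = 4282219/3844 ≈ 1114.0)
1/k = 1/(4282219/3844) = 3844/4282219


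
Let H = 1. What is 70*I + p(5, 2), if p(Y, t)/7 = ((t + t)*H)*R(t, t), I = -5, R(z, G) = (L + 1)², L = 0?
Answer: -322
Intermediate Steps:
R(z, G) = 1 (R(z, G) = (0 + 1)² = 1² = 1)
p(Y, t) = 14*t (p(Y, t) = 7*(((t + t)*1)*1) = 7*(((2*t)*1)*1) = 7*((2*t)*1) = 7*(2*t) = 14*t)
70*I + p(5, 2) = 70*(-5) + 14*2 = -350 + 28 = -322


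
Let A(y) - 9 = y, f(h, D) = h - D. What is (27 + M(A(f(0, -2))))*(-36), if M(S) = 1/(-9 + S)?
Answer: -990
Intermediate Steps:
A(y) = 9 + y
(27 + M(A(f(0, -2))))*(-36) = (27 + 1/(-9 + (9 + (0 - 1*(-2)))))*(-36) = (27 + 1/(-9 + (9 + (0 + 2))))*(-36) = (27 + 1/(-9 + (9 + 2)))*(-36) = (27 + 1/(-9 + 11))*(-36) = (27 + 1/2)*(-36) = (55/2)*(-36) = -990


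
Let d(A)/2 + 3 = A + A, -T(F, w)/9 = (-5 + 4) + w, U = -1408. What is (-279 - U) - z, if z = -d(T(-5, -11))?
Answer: 1555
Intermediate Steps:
T(F, w) = 9 - 9*w (T(F, w) = -9*((-5 + 4) + w) = -9*(-1 + w) = 9 - 9*w)
d(A) = -6 + 4*A (d(A) = -6 + 2*(A + A) = -6 + 2*(2*A) = -6 + 4*A)
z = -426 (z = -(-6 + 4*(9 - 9*(-11))) = -(-6 + 4*(9 + 99)) = -(-6 + 4*108) = -(-6 + 432) = -1*426 = -426)
(-279 - U) - z = (-279 - 1*(-1408)) - 1*(-426) = (-279 + 1408) + 426 = 1129 + 426 = 1555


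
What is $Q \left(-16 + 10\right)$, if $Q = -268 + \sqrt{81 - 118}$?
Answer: $1608 - 6 i \sqrt{37} \approx 1608.0 - 36.497 i$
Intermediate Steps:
$Q = -268 + i \sqrt{37}$ ($Q = -268 + \sqrt{-37} = -268 + i \sqrt{37} \approx -268.0 + 6.0828 i$)
$Q \left(-16 + 10\right) = \left(-268 + i \sqrt{37}\right) \left(-16 + 10\right) = \left(-268 + i \sqrt{37}\right) \left(-6\right) = 1608 - 6 i \sqrt{37}$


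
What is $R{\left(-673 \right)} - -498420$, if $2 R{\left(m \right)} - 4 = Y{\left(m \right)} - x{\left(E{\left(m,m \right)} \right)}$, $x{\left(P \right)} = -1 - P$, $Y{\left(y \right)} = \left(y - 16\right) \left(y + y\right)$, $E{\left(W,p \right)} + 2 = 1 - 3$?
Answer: $\frac{1924235}{2} \approx 9.6212 \cdot 10^{5}$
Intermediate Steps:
$E{\left(W,p \right)} = -4$ ($E{\left(W,p \right)} = -2 + \left(1 - 3\right) = -2 - 2 = -4$)
$Y{\left(y \right)} = 2 y \left(-16 + y\right)$ ($Y{\left(y \right)} = \left(-16 + y\right) 2 y = 2 y \left(-16 + y\right)$)
$R{\left(m \right)} = \frac{1}{2} + m \left(-16 + m\right)$ ($R{\left(m \right)} = 2 + \frac{2 m \left(-16 + m\right) - \left(-1 - -4\right)}{2} = 2 + \frac{2 m \left(-16 + m\right) - \left(-1 + 4\right)}{2} = 2 + \frac{2 m \left(-16 + m\right) - 3}{2} = 2 + \frac{-3 + 2 m \left(-16 + m\right)}{2} = 2 + \left(- \frac{3}{2} + m \left(-16 + m\right)\right) = \frac{1}{2} + m \left(-16 + m\right)$)
$R{\left(-673 \right)} - -498420 = \left(\frac{1}{2} - 673 \left(-16 - 673\right)\right) - -498420 = \left(\frac{1}{2} - -463697\right) + 498420 = \left(\frac{1}{2} + 463697\right) + 498420 = \frac{927395}{2} + 498420 = \frac{1924235}{2}$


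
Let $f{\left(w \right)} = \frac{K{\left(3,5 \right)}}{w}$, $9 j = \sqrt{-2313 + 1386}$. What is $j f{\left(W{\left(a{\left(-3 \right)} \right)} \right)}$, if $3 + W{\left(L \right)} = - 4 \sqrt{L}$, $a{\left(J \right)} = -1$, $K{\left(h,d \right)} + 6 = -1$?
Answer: $\frac{7 i \sqrt{103} \left(3 - 4 i\right)}{75} \approx 3.7889 + 2.8417 i$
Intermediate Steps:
$K{\left(h,d \right)} = -7$ ($K{\left(h,d \right)} = -6 - 1 = -7$)
$W{\left(L \right)} = -3 - 4 \sqrt{L}$
$j = \frac{i \sqrt{103}}{3}$ ($j = \frac{\sqrt{-2313 + 1386}}{9} = \frac{\sqrt{-927}}{9} = \frac{3 i \sqrt{103}}{9} = \frac{i \sqrt{103}}{3} \approx 3.383 i$)
$f{\left(w \right)} = - \frac{7}{w}$
$j f{\left(W{\left(a{\left(-3 \right)} \right)} \right)} = \frac{i \sqrt{103}}{3} \left(- \frac{7}{-3 - 4 \sqrt{-1}}\right) = \frac{i \sqrt{103}}{3} \left(- \frac{7}{-3 - 4 i}\right) = \frac{i \sqrt{103}}{3} \left(- 7 \frac{-3 + 4 i}{25}\right) = \frac{i \sqrt{103}}{3} \left(- \frac{7 \left(-3 + 4 i\right)}{25}\right) = - \frac{7 i \sqrt{103} \left(-3 + 4 i\right)}{75}$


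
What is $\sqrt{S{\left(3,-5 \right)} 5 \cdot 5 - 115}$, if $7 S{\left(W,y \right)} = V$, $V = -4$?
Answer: $\frac{i \sqrt{6335}}{7} \approx 11.37 i$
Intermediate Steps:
$S{\left(W,y \right)} = - \frac{4}{7}$ ($S{\left(W,y \right)} = \frac{1}{7} \left(-4\right) = - \frac{4}{7}$)
$\sqrt{S{\left(3,-5 \right)} 5 \cdot 5 - 115} = \sqrt{\left(- \frac{4}{7}\right) 5 \cdot 5 - 115} = \sqrt{\left(- \frac{20}{7}\right) 5 - 115} = \sqrt{- \frac{100}{7} - 115} = \sqrt{- \frac{905}{7}} = \frac{i \sqrt{6335}}{7}$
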